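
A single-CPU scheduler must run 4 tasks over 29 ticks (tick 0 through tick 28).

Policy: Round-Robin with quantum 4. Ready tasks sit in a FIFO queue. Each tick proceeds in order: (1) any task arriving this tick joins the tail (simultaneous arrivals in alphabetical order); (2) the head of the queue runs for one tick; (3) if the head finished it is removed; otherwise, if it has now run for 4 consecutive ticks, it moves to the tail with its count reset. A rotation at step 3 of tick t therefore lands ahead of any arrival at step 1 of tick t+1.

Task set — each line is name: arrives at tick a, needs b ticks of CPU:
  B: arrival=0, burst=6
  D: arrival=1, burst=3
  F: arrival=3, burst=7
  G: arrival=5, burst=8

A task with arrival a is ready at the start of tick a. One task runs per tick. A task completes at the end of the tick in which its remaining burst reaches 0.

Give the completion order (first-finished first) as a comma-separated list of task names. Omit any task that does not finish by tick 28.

completion order = D, B, F, G

t=0: queue=[B] q_used=0 → run B
t=1: queue=[B,D] q_used=1 → run B
t=2: queue=[B,D] q_used=2 → run B
t=3: queue=[B,D,F] q_used=3 → run B
t=4: queue=[D,F,B] q_used=0 → run D
t=5: queue=[D,F,B,G] q_used=1 → run D
t=6: queue=[D,F,B,G] q_used=2 → run D
t=7: queue=[F,B,G] q_used=0 → run F
t=8: queue=[F,B,G] q_used=1 → run F
t=9: queue=[F,B,G] q_used=2 → run F
t=10: queue=[F,B,G] q_used=3 → run F
t=11: queue=[B,G,F] q_used=0 → run B
t=12: queue=[B,G,F] q_used=1 → run B
t=13: queue=[G,F] q_used=0 → run G
t=14: queue=[G,F] q_used=1 → run G
t=15: queue=[G,F] q_used=2 → run G
t=16: queue=[G,F] q_used=3 → run G
t=17: queue=[F,G] q_used=0 → run F
t=18: queue=[F,G] q_used=1 → run F
t=19: queue=[F,G] q_used=2 → run F
t=20: queue=[G] q_used=0 → run G
t=21: queue=[G] q_used=1 → run G
t=22: queue=[G] q_used=2 → run G
t=23: queue=[G] q_used=3 → run G
t=24: (idle)
t=25: (idle)
t=26: (idle)
t=27: (idle)
t=28: (idle)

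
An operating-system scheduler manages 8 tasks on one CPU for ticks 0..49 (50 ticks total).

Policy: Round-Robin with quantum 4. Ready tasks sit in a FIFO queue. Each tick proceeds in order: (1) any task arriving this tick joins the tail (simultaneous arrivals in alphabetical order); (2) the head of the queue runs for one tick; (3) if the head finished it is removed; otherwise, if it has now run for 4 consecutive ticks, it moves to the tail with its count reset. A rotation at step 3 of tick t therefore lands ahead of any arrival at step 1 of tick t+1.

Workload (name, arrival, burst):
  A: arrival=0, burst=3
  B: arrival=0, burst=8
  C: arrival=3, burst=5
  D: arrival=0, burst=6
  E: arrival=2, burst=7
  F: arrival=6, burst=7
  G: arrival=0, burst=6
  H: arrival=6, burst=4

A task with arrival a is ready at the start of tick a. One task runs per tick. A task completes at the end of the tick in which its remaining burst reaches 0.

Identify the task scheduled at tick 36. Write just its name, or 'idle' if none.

running at tick 36 = D

t=0: queue=[A,B,D,G] q_used=0 → run A
t=1: queue=[A,B,D,G] q_used=1 → run A
t=2: queue=[A,B,D,G,E] q_used=2 → run A
t=3: queue=[B,D,G,E,C] q_used=0 → run B
t=4: queue=[B,D,G,E,C] q_used=1 → run B
t=5: queue=[B,D,G,E,C] q_used=2 → run B
t=6: queue=[B,D,G,E,C,F,H] q_used=3 → run B
t=7: queue=[D,G,E,C,F,H,B] q_used=0 → run D
t=8: queue=[D,G,E,C,F,H,B] q_used=1 → run D
t=9: queue=[D,G,E,C,F,H,B] q_used=2 → run D
t=10: queue=[D,G,E,C,F,H,B] q_used=3 → run D
t=11: queue=[G,E,C,F,H,B,D] q_used=0 → run G
t=12: queue=[G,E,C,F,H,B,D] q_used=1 → run G
t=13: queue=[G,E,C,F,H,B,D] q_used=2 → run G
t=14: queue=[G,E,C,F,H,B,D] q_used=3 → run G
t=15: queue=[E,C,F,H,B,D,G] q_used=0 → run E
t=16: queue=[E,C,F,H,B,D,G] q_used=1 → run E
t=17: queue=[E,C,F,H,B,D,G] q_used=2 → run E
t=18: queue=[E,C,F,H,B,D,G] q_used=3 → run E
t=19: queue=[C,F,H,B,D,G,E] q_used=0 → run C
t=20: queue=[C,F,H,B,D,G,E] q_used=1 → run C
t=21: queue=[C,F,H,B,D,G,E] q_used=2 → run C
t=22: queue=[C,F,H,B,D,G,E] q_used=3 → run C
t=23: queue=[F,H,B,D,G,E,C] q_used=0 → run F
t=24: queue=[F,H,B,D,G,E,C] q_used=1 → run F
t=25: queue=[F,H,B,D,G,E,C] q_used=2 → run F
t=26: queue=[F,H,B,D,G,E,C] q_used=3 → run F
t=27: queue=[H,B,D,G,E,C,F] q_used=0 → run H
t=28: queue=[H,B,D,G,E,C,F] q_used=1 → run H
t=29: queue=[H,B,D,G,E,C,F] q_used=2 → run H
t=30: queue=[H,B,D,G,E,C,F] q_used=3 → run H
t=31: queue=[B,D,G,E,C,F] q_used=0 → run B
t=32: queue=[B,D,G,E,C,F] q_used=1 → run B
t=33: queue=[B,D,G,E,C,F] q_used=2 → run B
t=34: queue=[B,D,G,E,C,F] q_used=3 → run B
t=35: queue=[D,G,E,C,F] q_used=0 → run D
t=36: queue=[D,G,E,C,F] q_used=1 → run D
t=37: queue=[G,E,C,F] q_used=0 → run G
t=38: queue=[G,E,C,F] q_used=1 → run G
t=39: queue=[E,C,F] q_used=0 → run E
t=40: queue=[E,C,F] q_used=1 → run E
t=41: queue=[E,C,F] q_used=2 → run E
t=42: queue=[C,F] q_used=0 → run C
t=43: queue=[F] q_used=0 → run F
t=44: queue=[F] q_used=1 → run F
t=45: queue=[F] q_used=2 → run F
t=46: (idle)
t=47: (idle)
t=48: (idle)
t=49: (idle)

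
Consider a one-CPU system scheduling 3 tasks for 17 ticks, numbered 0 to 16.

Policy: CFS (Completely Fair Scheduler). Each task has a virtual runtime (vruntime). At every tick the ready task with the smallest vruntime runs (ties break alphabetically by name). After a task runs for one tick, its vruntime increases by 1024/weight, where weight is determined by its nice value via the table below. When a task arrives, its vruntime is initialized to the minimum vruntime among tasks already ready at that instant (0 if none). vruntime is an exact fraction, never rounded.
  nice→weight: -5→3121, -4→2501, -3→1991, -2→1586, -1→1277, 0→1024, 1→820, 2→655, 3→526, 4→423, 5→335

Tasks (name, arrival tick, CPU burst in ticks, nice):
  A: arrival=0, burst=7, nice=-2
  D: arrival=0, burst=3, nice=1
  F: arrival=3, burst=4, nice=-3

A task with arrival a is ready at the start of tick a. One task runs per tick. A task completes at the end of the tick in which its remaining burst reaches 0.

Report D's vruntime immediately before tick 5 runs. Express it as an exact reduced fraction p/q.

vruntime(D, start of tick 5) = 512/205

t=0: vr[A=0 D=0] → run A
t=1: vr[A=512/793 D=0] → run D
t=2: vr[A=512/793 D=256/205] → run A
t=3: vr[A=1024/793 D=256/205 F=256/205] → run D
t=4: vr[A=1024/793 D=512/205 F=256/205] → run F
t=5: vr[A=1024/793 D=512/205 F=719616/408155] → run A
t=6: vr[A=1536/793 D=512/205 F=719616/408155] → run F
t=7: vr[A=1536/793 D=512/205 F=929536/408155] → run A
t=8: vr[A=2048/793 D=512/205 F=929536/408155] → run F
t=9: vr[A=2048/793 D=512/205 F=1139456/408155] → run D
t=10: vr[A=2048/793 F=1139456/408155] → run A
t=11: vr[A=2560/793 F=1139456/408155] → run F
t=12: vr[A=2560/793] → run A
t=13: vr[A=3072/793] → run A
t=14: (idle)
t=15: (idle)
t=16: (idle)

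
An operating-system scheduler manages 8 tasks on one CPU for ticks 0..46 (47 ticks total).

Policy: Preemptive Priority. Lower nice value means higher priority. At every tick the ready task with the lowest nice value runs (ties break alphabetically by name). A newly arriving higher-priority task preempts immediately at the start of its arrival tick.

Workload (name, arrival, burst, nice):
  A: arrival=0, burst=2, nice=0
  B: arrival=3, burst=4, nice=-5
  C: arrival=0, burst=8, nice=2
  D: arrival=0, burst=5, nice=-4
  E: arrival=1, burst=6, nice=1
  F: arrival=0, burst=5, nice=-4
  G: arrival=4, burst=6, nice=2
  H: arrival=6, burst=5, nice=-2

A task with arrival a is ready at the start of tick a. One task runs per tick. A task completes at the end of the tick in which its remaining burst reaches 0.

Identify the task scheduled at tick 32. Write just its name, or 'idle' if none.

t=0: ready={A,C,D,F} → run D
t=1: ready={A,C,D,E,F} → run D
t=2: ready={A,C,D,E,F} → run D
t=3: ready={A,B,C,D,E,F} → run B
t=4: ready={A,B,C,D,E,F,G} → run B
t=5: ready={A,B,C,D,E,F,G} → run B
t=6: ready={A,B,C,D,E,F,G,H} → run B
t=7: ready={A,C,D,E,F,G,H} → run D
t=8: ready={A,C,D,E,F,G,H} → run D
t=9: ready={A,C,E,F,G,H} → run F
t=10: ready={A,C,E,F,G,H} → run F
t=11: ready={A,C,E,F,G,H} → run F
t=12: ready={A,C,E,F,G,H} → run F
t=13: ready={A,C,E,F,G,H} → run F
t=14: ready={A,C,E,G,H} → run H
t=15: ready={A,C,E,G,H} → run H
t=16: ready={A,C,E,G,H} → run H
t=17: ready={A,C,E,G,H} → run H
t=18: ready={A,C,E,G,H} → run H
t=19: ready={A,C,E,G} → run A
t=20: ready={A,C,E,G} → run A
t=21: ready={C,E,G} → run E
t=22: ready={C,E,G} → run E
t=23: ready={C,E,G} → run E
t=24: ready={C,E,G} → run E
t=25: ready={C,E,G} → run E
t=26: ready={C,E,G} → run E
t=27: ready={C,G} → run C
t=28: ready={C,G} → run C
t=29: ready={C,G} → run C
t=30: ready={C,G} → run C
t=31: ready={C,G} → run C
t=32: ready={C,G} → run C
t=33: ready={C,G} → run C
t=34: ready={C,G} → run C
t=35: ready={G} → run G
t=36: ready={G} → run G
t=37: ready={G} → run G
t=38: ready={G} → run G
t=39: ready={G} → run G
t=40: ready={G} → run G
t=41: (idle)
t=42: (idle)
t=43: (idle)
t=44: (idle)
t=45: (idle)
t=46: (idle)

running at tick 32 = C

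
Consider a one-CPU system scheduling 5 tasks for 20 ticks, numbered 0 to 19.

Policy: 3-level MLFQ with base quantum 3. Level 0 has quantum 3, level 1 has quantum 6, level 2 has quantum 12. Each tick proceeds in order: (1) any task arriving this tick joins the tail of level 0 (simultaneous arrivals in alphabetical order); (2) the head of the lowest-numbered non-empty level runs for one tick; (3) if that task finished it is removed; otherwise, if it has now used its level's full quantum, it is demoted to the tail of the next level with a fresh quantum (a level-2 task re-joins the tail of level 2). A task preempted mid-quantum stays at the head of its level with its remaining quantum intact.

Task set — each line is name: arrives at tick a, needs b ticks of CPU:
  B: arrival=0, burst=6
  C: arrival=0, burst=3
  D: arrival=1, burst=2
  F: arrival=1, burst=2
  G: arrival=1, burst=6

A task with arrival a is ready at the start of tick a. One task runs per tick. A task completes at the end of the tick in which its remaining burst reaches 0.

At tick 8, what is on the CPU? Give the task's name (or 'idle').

running at tick 8 = F

t=0: L0/L1/L2 = BC/-/- → run B
t=1: L0/L1/L2 = BCDFG/-/- → run B
t=2: L0/L1/L2 = BCDFG/-/- → run B
t=3: L0/L1/L2 = CDFG/B/- → run C
t=4: L0/L1/L2 = CDFG/B/- → run C
t=5: L0/L1/L2 = CDFG/B/- → run C
t=6: L0/L1/L2 = DFG/B/- → run D
t=7: L0/L1/L2 = DFG/B/- → run D
t=8: L0/L1/L2 = FG/B/- → run F
t=9: L0/L1/L2 = FG/B/- → run F
t=10: L0/L1/L2 = G/B/- → run G
t=11: L0/L1/L2 = G/B/- → run G
t=12: L0/L1/L2 = G/B/- → run G
t=13: L0/L1/L2 = -/BG/- → run B
t=14: L0/L1/L2 = -/BG/- → run B
t=15: L0/L1/L2 = -/BG/- → run B
t=16: L0/L1/L2 = -/G/- → run G
t=17: L0/L1/L2 = -/G/- → run G
t=18: L0/L1/L2 = -/G/- → run G
t=19: (idle)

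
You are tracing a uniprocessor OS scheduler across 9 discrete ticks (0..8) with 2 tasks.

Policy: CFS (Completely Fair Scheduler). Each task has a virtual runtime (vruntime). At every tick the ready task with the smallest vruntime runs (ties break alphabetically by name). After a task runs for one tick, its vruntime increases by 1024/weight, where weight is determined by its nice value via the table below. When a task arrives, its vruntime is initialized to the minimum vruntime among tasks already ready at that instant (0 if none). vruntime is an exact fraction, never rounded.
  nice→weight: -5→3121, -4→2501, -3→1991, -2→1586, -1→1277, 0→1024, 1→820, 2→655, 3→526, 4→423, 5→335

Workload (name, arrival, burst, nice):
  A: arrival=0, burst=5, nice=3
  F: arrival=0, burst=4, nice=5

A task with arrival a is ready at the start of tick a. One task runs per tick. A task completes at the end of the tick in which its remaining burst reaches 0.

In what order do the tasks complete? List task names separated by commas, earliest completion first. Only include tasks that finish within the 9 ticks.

completion order = A, F

t=0: vr[A=0 F=0] → run A
t=1: vr[A=512/263 F=0] → run F
t=2: vr[A=512/263 F=1024/335] → run A
t=3: vr[A=1024/263 F=1024/335] → run F
t=4: vr[A=1024/263 F=2048/335] → run A
t=5: vr[A=1536/263 F=2048/335] → run A
t=6: vr[A=2048/263 F=2048/335] → run F
t=7: vr[A=2048/263 F=3072/335] → run A
t=8: vr[F=3072/335] → run F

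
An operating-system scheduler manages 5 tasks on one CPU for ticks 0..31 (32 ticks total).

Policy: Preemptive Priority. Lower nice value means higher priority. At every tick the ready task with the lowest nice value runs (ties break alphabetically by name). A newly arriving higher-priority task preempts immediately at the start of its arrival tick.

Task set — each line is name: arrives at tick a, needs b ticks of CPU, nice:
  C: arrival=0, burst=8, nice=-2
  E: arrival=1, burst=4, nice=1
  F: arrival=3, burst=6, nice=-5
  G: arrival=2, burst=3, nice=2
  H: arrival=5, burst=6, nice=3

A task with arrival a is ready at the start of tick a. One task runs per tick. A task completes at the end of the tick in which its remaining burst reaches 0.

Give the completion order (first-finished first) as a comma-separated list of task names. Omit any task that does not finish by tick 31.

completion order = F, C, E, G, H

t=0: ready={C} → run C
t=1: ready={C,E} → run C
t=2: ready={C,E,G} → run C
t=3: ready={C,E,F,G} → run F
t=4: ready={C,E,F,G} → run F
t=5: ready={C,E,F,G,H} → run F
t=6: ready={C,E,F,G,H} → run F
t=7: ready={C,E,F,G,H} → run F
t=8: ready={C,E,F,G,H} → run F
t=9: ready={C,E,G,H} → run C
t=10: ready={C,E,G,H} → run C
t=11: ready={C,E,G,H} → run C
t=12: ready={C,E,G,H} → run C
t=13: ready={C,E,G,H} → run C
t=14: ready={E,G,H} → run E
t=15: ready={E,G,H} → run E
t=16: ready={E,G,H} → run E
t=17: ready={E,G,H} → run E
t=18: ready={G,H} → run G
t=19: ready={G,H} → run G
t=20: ready={G,H} → run G
t=21: ready={H} → run H
t=22: ready={H} → run H
t=23: ready={H} → run H
t=24: ready={H} → run H
t=25: ready={H} → run H
t=26: ready={H} → run H
t=27: (idle)
t=28: (idle)
t=29: (idle)
t=30: (idle)
t=31: (idle)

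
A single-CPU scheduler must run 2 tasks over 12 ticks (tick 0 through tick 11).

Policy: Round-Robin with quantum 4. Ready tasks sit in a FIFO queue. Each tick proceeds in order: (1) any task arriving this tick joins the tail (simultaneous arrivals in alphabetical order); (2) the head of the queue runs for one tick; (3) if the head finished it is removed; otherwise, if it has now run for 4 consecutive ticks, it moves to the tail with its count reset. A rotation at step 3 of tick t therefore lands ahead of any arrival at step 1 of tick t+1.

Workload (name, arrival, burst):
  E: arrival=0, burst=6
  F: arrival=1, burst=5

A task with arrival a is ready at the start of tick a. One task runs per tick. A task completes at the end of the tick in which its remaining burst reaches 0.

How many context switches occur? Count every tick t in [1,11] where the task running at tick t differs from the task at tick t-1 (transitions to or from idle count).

t=0: queue=[E] q_used=0 → run E
t=1: queue=[E,F] q_used=1 → run E
t=2: queue=[E,F] q_used=2 → run E
t=3: queue=[E,F] q_used=3 → run E
t=4: queue=[F,E] q_used=0 → run F
t=5: queue=[F,E] q_used=1 → run F
t=6: queue=[F,E] q_used=2 → run F
t=7: queue=[F,E] q_used=3 → run F
t=8: queue=[E,F] q_used=0 → run E
t=9: queue=[E,F] q_used=1 → run E
t=10: queue=[F] q_used=0 → run F
t=11: (idle)

context switches = 4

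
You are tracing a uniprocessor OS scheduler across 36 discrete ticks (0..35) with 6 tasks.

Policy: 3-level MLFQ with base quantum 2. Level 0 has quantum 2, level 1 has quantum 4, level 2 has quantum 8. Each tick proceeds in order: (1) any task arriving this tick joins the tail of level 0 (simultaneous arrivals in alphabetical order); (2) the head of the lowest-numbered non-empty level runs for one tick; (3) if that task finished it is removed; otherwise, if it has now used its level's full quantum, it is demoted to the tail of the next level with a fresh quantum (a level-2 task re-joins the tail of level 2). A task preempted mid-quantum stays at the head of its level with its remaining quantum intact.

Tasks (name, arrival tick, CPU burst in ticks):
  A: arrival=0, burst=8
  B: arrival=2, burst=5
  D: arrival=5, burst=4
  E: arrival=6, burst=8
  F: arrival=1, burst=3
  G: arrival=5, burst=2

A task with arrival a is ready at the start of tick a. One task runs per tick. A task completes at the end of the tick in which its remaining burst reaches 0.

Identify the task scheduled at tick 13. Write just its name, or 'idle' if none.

running at tick 13 = A

t=0: L0/L1/L2 = A/-/- → run A
t=1: L0/L1/L2 = AF/-/- → run A
t=2: L0/L1/L2 = FB/A/- → run F
t=3: L0/L1/L2 = FB/A/- → run F
t=4: L0/L1/L2 = B/AF/- → run B
t=5: L0/L1/L2 = BDG/AF/- → run B
t=6: L0/L1/L2 = DGE/AFB/- → run D
t=7: L0/L1/L2 = DGE/AFB/- → run D
t=8: L0/L1/L2 = GE/AFBD/- → run G
t=9: L0/L1/L2 = GE/AFBD/- → run G
t=10: L0/L1/L2 = E/AFBD/- → run E
t=11: L0/L1/L2 = E/AFBD/- → run E
t=12: L0/L1/L2 = -/AFBDE/- → run A
t=13: L0/L1/L2 = -/AFBDE/- → run A
t=14: L0/L1/L2 = -/AFBDE/- → run A
t=15: L0/L1/L2 = -/AFBDE/- → run A
t=16: L0/L1/L2 = -/FBDE/A → run F
t=17: L0/L1/L2 = -/BDE/A → run B
t=18: L0/L1/L2 = -/BDE/A → run B
t=19: L0/L1/L2 = -/BDE/A → run B
t=20: L0/L1/L2 = -/DE/A → run D
t=21: L0/L1/L2 = -/DE/A → run D
t=22: L0/L1/L2 = -/E/A → run E
t=23: L0/L1/L2 = -/E/A → run E
t=24: L0/L1/L2 = -/E/A → run E
t=25: L0/L1/L2 = -/E/A → run E
t=26: L0/L1/L2 = -/-/AE → run A
t=27: L0/L1/L2 = -/-/AE → run A
t=28: L0/L1/L2 = -/-/E → run E
t=29: L0/L1/L2 = -/-/E → run E
t=30: (idle)
t=31: (idle)
t=32: (idle)
t=33: (idle)
t=34: (idle)
t=35: (idle)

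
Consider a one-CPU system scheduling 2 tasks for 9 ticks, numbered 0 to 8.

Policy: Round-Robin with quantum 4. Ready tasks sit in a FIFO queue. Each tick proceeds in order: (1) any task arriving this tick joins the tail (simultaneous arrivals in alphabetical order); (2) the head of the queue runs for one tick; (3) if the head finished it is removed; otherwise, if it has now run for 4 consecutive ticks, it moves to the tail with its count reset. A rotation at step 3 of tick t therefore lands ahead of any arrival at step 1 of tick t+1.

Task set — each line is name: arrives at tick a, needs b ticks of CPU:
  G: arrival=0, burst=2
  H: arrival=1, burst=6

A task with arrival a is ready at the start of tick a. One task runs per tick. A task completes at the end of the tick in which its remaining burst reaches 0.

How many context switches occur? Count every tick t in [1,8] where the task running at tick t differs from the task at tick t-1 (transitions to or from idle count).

context switches = 2

t=0: queue=[G] q_used=0 → run G
t=1: queue=[G,H] q_used=1 → run G
t=2: queue=[H] q_used=0 → run H
t=3: queue=[H] q_used=1 → run H
t=4: queue=[H] q_used=2 → run H
t=5: queue=[H] q_used=3 → run H
t=6: queue=[H] q_used=0 → run H
t=7: queue=[H] q_used=1 → run H
t=8: (idle)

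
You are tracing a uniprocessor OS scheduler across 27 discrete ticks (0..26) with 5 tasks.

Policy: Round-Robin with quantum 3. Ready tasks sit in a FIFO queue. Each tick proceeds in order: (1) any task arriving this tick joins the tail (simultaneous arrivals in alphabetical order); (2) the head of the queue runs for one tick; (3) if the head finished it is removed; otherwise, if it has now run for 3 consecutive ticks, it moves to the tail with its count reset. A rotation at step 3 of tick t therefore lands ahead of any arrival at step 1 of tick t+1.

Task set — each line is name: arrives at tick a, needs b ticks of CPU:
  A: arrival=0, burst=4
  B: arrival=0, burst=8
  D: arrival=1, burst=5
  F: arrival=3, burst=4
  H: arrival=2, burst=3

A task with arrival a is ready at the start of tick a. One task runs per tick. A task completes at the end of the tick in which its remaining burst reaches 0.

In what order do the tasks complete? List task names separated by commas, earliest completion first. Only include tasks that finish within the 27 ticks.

completion order = H, A, D, F, B

t=0: queue=[A,B] q_used=0 → run A
t=1: queue=[A,B,D] q_used=1 → run A
t=2: queue=[A,B,D,H] q_used=2 → run A
t=3: queue=[B,D,H,A,F] q_used=0 → run B
t=4: queue=[B,D,H,A,F] q_used=1 → run B
t=5: queue=[B,D,H,A,F] q_used=2 → run B
t=6: queue=[D,H,A,F,B] q_used=0 → run D
t=7: queue=[D,H,A,F,B] q_used=1 → run D
t=8: queue=[D,H,A,F,B] q_used=2 → run D
t=9: queue=[H,A,F,B,D] q_used=0 → run H
t=10: queue=[H,A,F,B,D] q_used=1 → run H
t=11: queue=[H,A,F,B,D] q_used=2 → run H
t=12: queue=[A,F,B,D] q_used=0 → run A
t=13: queue=[F,B,D] q_used=0 → run F
t=14: queue=[F,B,D] q_used=1 → run F
t=15: queue=[F,B,D] q_used=2 → run F
t=16: queue=[B,D,F] q_used=0 → run B
t=17: queue=[B,D,F] q_used=1 → run B
t=18: queue=[B,D,F] q_used=2 → run B
t=19: queue=[D,F,B] q_used=0 → run D
t=20: queue=[D,F,B] q_used=1 → run D
t=21: queue=[F,B] q_used=0 → run F
t=22: queue=[B] q_used=0 → run B
t=23: queue=[B] q_used=1 → run B
t=24: (idle)
t=25: (idle)
t=26: (idle)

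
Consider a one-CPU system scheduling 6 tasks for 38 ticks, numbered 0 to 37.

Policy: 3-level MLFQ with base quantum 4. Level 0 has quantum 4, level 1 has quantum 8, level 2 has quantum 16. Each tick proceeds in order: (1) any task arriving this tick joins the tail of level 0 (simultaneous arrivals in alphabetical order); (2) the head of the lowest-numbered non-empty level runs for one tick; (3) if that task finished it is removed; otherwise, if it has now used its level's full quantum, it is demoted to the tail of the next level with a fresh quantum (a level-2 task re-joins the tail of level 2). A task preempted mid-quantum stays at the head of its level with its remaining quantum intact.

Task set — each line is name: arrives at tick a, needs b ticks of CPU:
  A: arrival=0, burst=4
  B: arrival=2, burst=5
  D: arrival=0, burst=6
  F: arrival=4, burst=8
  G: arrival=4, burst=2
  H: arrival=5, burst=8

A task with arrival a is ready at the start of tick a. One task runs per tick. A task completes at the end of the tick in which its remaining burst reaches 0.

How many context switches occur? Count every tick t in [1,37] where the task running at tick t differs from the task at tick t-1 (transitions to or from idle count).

context switches = 10

t=0: L0/L1/L2 = AD/-/- → run A
t=1: L0/L1/L2 = AD/-/- → run A
t=2: L0/L1/L2 = ADB/-/- → run A
t=3: L0/L1/L2 = ADB/-/- → run A
t=4: L0/L1/L2 = DBFG/-/- → run D
t=5: L0/L1/L2 = DBFGH/-/- → run D
t=6: L0/L1/L2 = DBFGH/-/- → run D
t=7: L0/L1/L2 = DBFGH/-/- → run D
t=8: L0/L1/L2 = BFGH/D/- → run B
t=9: L0/L1/L2 = BFGH/D/- → run B
t=10: L0/L1/L2 = BFGH/D/- → run B
t=11: L0/L1/L2 = BFGH/D/- → run B
t=12: L0/L1/L2 = FGH/DB/- → run F
t=13: L0/L1/L2 = FGH/DB/- → run F
t=14: L0/L1/L2 = FGH/DB/- → run F
t=15: L0/L1/L2 = FGH/DB/- → run F
t=16: L0/L1/L2 = GH/DBF/- → run G
t=17: L0/L1/L2 = GH/DBF/- → run G
t=18: L0/L1/L2 = H/DBF/- → run H
t=19: L0/L1/L2 = H/DBF/- → run H
t=20: L0/L1/L2 = H/DBF/- → run H
t=21: L0/L1/L2 = H/DBF/- → run H
t=22: L0/L1/L2 = -/DBFH/- → run D
t=23: L0/L1/L2 = -/DBFH/- → run D
t=24: L0/L1/L2 = -/BFH/- → run B
t=25: L0/L1/L2 = -/FH/- → run F
t=26: L0/L1/L2 = -/FH/- → run F
t=27: L0/L1/L2 = -/FH/- → run F
t=28: L0/L1/L2 = -/FH/- → run F
t=29: L0/L1/L2 = -/H/- → run H
t=30: L0/L1/L2 = -/H/- → run H
t=31: L0/L1/L2 = -/H/- → run H
t=32: L0/L1/L2 = -/H/- → run H
t=33: (idle)
t=34: (idle)
t=35: (idle)
t=36: (idle)
t=37: (idle)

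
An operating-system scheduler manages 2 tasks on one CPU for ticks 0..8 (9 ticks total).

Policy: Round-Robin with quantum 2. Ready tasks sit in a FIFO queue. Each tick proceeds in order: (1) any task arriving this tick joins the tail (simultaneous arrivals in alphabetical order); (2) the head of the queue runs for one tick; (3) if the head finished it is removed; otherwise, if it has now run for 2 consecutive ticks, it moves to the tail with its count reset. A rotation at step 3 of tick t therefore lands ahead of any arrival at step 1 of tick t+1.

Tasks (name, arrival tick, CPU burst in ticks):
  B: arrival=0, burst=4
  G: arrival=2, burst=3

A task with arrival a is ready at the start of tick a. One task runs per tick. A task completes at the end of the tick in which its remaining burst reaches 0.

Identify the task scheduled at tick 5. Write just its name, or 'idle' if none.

t=0: queue=[B] q_used=0 → run B
t=1: queue=[B] q_used=1 → run B
t=2: queue=[B,G] q_used=0 → run B
t=3: queue=[B,G] q_used=1 → run B
t=4: queue=[G] q_used=0 → run G
t=5: queue=[G] q_used=1 → run G
t=6: queue=[G] q_used=0 → run G
t=7: (idle)
t=8: (idle)

running at tick 5 = G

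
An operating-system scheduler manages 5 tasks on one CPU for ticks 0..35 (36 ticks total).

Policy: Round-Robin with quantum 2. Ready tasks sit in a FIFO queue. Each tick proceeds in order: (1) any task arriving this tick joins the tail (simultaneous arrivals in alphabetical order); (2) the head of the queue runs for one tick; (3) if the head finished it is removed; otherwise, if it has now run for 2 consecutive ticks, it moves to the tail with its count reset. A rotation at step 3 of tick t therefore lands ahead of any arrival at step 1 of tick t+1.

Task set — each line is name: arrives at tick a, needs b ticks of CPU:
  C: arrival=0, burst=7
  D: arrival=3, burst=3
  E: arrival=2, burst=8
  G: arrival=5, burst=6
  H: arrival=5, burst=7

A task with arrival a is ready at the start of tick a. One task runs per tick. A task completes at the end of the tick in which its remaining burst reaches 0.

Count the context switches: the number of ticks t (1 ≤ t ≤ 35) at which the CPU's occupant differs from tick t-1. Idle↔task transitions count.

context switches = 16

t=0: queue=[C] q_used=0 → run C
t=1: queue=[C] q_used=1 → run C
t=2: queue=[C,E] q_used=0 → run C
t=3: queue=[C,E,D] q_used=1 → run C
t=4: queue=[E,D,C] q_used=0 → run E
t=5: queue=[E,D,C,G,H] q_used=1 → run E
t=6: queue=[D,C,G,H,E] q_used=0 → run D
t=7: queue=[D,C,G,H,E] q_used=1 → run D
t=8: queue=[C,G,H,E,D] q_used=0 → run C
t=9: queue=[C,G,H,E,D] q_used=1 → run C
t=10: queue=[G,H,E,D,C] q_used=0 → run G
t=11: queue=[G,H,E,D,C] q_used=1 → run G
t=12: queue=[H,E,D,C,G] q_used=0 → run H
t=13: queue=[H,E,D,C,G] q_used=1 → run H
t=14: queue=[E,D,C,G,H] q_used=0 → run E
t=15: queue=[E,D,C,G,H] q_used=1 → run E
t=16: queue=[D,C,G,H,E] q_used=0 → run D
t=17: queue=[C,G,H,E] q_used=0 → run C
t=18: queue=[G,H,E] q_used=0 → run G
t=19: queue=[G,H,E] q_used=1 → run G
t=20: queue=[H,E,G] q_used=0 → run H
t=21: queue=[H,E,G] q_used=1 → run H
t=22: queue=[E,G,H] q_used=0 → run E
t=23: queue=[E,G,H] q_used=1 → run E
t=24: queue=[G,H,E] q_used=0 → run G
t=25: queue=[G,H,E] q_used=1 → run G
t=26: queue=[H,E] q_used=0 → run H
t=27: queue=[H,E] q_used=1 → run H
t=28: queue=[E,H] q_used=0 → run E
t=29: queue=[E,H] q_used=1 → run E
t=30: queue=[H] q_used=0 → run H
t=31: (idle)
t=32: (idle)
t=33: (idle)
t=34: (idle)
t=35: (idle)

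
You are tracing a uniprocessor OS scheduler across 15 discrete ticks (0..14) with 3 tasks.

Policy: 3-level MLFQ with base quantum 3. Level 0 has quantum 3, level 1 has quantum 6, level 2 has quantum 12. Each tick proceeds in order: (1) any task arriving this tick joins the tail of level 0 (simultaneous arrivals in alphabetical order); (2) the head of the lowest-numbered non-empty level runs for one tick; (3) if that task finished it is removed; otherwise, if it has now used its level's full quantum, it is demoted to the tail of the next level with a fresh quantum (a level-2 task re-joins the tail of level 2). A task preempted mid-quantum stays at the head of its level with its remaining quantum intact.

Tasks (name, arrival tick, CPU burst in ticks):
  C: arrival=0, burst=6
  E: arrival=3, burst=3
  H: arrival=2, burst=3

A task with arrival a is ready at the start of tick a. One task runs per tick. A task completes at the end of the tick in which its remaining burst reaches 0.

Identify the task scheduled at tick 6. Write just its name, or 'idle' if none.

running at tick 6 = E

t=0: L0/L1/L2 = C/-/- → run C
t=1: L0/L1/L2 = C/-/- → run C
t=2: L0/L1/L2 = CH/-/- → run C
t=3: L0/L1/L2 = HE/C/- → run H
t=4: L0/L1/L2 = HE/C/- → run H
t=5: L0/L1/L2 = HE/C/- → run H
t=6: L0/L1/L2 = E/C/- → run E
t=7: L0/L1/L2 = E/C/- → run E
t=8: L0/L1/L2 = E/C/- → run E
t=9: L0/L1/L2 = -/C/- → run C
t=10: L0/L1/L2 = -/C/- → run C
t=11: L0/L1/L2 = -/C/- → run C
t=12: (idle)
t=13: (idle)
t=14: (idle)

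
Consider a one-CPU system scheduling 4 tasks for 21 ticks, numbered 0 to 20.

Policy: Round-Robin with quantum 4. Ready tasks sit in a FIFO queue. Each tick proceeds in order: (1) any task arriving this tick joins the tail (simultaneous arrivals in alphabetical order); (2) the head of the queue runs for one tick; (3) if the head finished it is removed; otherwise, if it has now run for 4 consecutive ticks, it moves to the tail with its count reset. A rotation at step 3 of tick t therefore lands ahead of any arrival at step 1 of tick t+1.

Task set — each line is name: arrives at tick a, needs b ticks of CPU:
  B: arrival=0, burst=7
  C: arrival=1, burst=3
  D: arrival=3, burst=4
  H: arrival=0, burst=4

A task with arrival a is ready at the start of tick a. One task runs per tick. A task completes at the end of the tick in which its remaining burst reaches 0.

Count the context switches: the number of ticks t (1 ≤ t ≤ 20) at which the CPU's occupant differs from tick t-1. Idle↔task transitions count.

t=0: queue=[B,H] q_used=0 → run B
t=1: queue=[B,H,C] q_used=1 → run B
t=2: queue=[B,H,C] q_used=2 → run B
t=3: queue=[B,H,C,D] q_used=3 → run B
t=4: queue=[H,C,D,B] q_used=0 → run H
t=5: queue=[H,C,D,B] q_used=1 → run H
t=6: queue=[H,C,D,B] q_used=2 → run H
t=7: queue=[H,C,D,B] q_used=3 → run H
t=8: queue=[C,D,B] q_used=0 → run C
t=9: queue=[C,D,B] q_used=1 → run C
t=10: queue=[C,D,B] q_used=2 → run C
t=11: queue=[D,B] q_used=0 → run D
t=12: queue=[D,B] q_used=1 → run D
t=13: queue=[D,B] q_used=2 → run D
t=14: queue=[D,B] q_used=3 → run D
t=15: queue=[B] q_used=0 → run B
t=16: queue=[B] q_used=1 → run B
t=17: queue=[B] q_used=2 → run B
t=18: (idle)
t=19: (idle)
t=20: (idle)

context switches = 5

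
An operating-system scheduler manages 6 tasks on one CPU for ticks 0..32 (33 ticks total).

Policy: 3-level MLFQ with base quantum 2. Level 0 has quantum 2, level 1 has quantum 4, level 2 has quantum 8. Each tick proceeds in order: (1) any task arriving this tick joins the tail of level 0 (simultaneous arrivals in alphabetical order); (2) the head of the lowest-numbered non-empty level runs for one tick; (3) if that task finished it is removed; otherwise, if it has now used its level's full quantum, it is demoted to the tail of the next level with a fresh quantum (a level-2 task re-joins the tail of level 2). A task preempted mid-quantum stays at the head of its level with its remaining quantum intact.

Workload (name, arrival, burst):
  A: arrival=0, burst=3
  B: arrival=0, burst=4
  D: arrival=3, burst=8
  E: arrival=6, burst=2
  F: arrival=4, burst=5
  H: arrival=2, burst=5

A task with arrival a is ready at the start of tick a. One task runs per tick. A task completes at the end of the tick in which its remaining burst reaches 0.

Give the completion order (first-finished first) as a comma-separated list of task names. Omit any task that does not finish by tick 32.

t=0: L0/L1/L2 = AB/-/- → run A
t=1: L0/L1/L2 = AB/-/- → run A
t=2: L0/L1/L2 = BH/A/- → run B
t=3: L0/L1/L2 = BHD/A/- → run B
t=4: L0/L1/L2 = HDF/AB/- → run H
t=5: L0/L1/L2 = HDF/AB/- → run H
t=6: L0/L1/L2 = DFE/ABH/- → run D
t=7: L0/L1/L2 = DFE/ABH/- → run D
t=8: L0/L1/L2 = FE/ABHD/- → run F
t=9: L0/L1/L2 = FE/ABHD/- → run F
t=10: L0/L1/L2 = E/ABHDF/- → run E
t=11: L0/L1/L2 = E/ABHDF/- → run E
t=12: L0/L1/L2 = -/ABHDF/- → run A
t=13: L0/L1/L2 = -/BHDF/- → run B
t=14: L0/L1/L2 = -/BHDF/- → run B
t=15: L0/L1/L2 = -/HDF/- → run H
t=16: L0/L1/L2 = -/HDF/- → run H
t=17: L0/L1/L2 = -/HDF/- → run H
t=18: L0/L1/L2 = -/DF/- → run D
t=19: L0/L1/L2 = -/DF/- → run D
t=20: L0/L1/L2 = -/DF/- → run D
t=21: L0/L1/L2 = -/DF/- → run D
t=22: L0/L1/L2 = -/F/D → run F
t=23: L0/L1/L2 = -/F/D → run F
t=24: L0/L1/L2 = -/F/D → run F
t=25: L0/L1/L2 = -/-/D → run D
t=26: L0/L1/L2 = -/-/D → run D
t=27: (idle)
t=28: (idle)
t=29: (idle)
t=30: (idle)
t=31: (idle)
t=32: (idle)

completion order = E, A, B, H, F, D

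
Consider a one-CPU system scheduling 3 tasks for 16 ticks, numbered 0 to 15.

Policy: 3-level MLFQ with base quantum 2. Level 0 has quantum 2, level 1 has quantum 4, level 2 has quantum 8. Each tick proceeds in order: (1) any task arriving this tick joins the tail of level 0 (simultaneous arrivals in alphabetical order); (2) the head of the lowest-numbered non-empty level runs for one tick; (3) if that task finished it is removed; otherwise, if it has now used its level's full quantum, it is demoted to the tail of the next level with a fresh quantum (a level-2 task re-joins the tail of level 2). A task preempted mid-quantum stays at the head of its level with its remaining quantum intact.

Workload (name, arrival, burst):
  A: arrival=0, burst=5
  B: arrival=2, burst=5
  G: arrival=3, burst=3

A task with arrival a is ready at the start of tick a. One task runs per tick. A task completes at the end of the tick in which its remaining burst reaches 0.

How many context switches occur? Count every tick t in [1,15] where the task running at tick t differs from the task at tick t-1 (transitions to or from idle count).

t=0: L0/L1/L2 = A/-/- → run A
t=1: L0/L1/L2 = A/-/- → run A
t=2: L0/L1/L2 = B/A/- → run B
t=3: L0/L1/L2 = BG/A/- → run B
t=4: L0/L1/L2 = G/AB/- → run G
t=5: L0/L1/L2 = G/AB/- → run G
t=6: L0/L1/L2 = -/ABG/- → run A
t=7: L0/L1/L2 = -/ABG/- → run A
t=8: L0/L1/L2 = -/ABG/- → run A
t=9: L0/L1/L2 = -/BG/- → run B
t=10: L0/L1/L2 = -/BG/- → run B
t=11: L0/L1/L2 = -/BG/- → run B
t=12: L0/L1/L2 = -/G/- → run G
t=13: (idle)
t=14: (idle)
t=15: (idle)

context switches = 6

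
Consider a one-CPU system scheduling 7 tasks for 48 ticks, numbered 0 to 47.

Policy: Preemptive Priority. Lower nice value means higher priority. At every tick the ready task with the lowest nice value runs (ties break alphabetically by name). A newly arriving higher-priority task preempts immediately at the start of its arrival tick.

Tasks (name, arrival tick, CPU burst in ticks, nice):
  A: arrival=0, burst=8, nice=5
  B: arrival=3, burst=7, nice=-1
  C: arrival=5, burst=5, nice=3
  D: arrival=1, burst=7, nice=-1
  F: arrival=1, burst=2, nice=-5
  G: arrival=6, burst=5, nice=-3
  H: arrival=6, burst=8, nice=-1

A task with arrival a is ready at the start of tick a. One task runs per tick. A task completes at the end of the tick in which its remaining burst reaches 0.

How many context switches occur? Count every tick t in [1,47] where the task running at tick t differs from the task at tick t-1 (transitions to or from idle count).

context switches = 9

t=0: ready={A} → run A
t=1: ready={A,D,F} → run F
t=2: ready={A,D,F} → run F
t=3: ready={A,B,D} → run B
t=4: ready={A,B,D} → run B
t=5: ready={A,B,C,D} → run B
t=6: ready={A,B,C,D,G,H} → run G
t=7: ready={A,B,C,D,G,H} → run G
t=8: ready={A,B,C,D,G,H} → run G
t=9: ready={A,B,C,D,G,H} → run G
t=10: ready={A,B,C,D,G,H} → run G
t=11: ready={A,B,C,D,H} → run B
t=12: ready={A,B,C,D,H} → run B
t=13: ready={A,B,C,D,H} → run B
t=14: ready={A,B,C,D,H} → run B
t=15: ready={A,C,D,H} → run D
t=16: ready={A,C,D,H} → run D
t=17: ready={A,C,D,H} → run D
t=18: ready={A,C,D,H} → run D
t=19: ready={A,C,D,H} → run D
t=20: ready={A,C,D,H} → run D
t=21: ready={A,C,D,H} → run D
t=22: ready={A,C,H} → run H
t=23: ready={A,C,H} → run H
t=24: ready={A,C,H} → run H
t=25: ready={A,C,H} → run H
t=26: ready={A,C,H} → run H
t=27: ready={A,C,H} → run H
t=28: ready={A,C,H} → run H
t=29: ready={A,C,H} → run H
t=30: ready={A,C} → run C
t=31: ready={A,C} → run C
t=32: ready={A,C} → run C
t=33: ready={A,C} → run C
t=34: ready={A,C} → run C
t=35: ready={A} → run A
t=36: ready={A} → run A
t=37: ready={A} → run A
t=38: ready={A} → run A
t=39: ready={A} → run A
t=40: ready={A} → run A
t=41: ready={A} → run A
t=42: (idle)
t=43: (idle)
t=44: (idle)
t=45: (idle)
t=46: (idle)
t=47: (idle)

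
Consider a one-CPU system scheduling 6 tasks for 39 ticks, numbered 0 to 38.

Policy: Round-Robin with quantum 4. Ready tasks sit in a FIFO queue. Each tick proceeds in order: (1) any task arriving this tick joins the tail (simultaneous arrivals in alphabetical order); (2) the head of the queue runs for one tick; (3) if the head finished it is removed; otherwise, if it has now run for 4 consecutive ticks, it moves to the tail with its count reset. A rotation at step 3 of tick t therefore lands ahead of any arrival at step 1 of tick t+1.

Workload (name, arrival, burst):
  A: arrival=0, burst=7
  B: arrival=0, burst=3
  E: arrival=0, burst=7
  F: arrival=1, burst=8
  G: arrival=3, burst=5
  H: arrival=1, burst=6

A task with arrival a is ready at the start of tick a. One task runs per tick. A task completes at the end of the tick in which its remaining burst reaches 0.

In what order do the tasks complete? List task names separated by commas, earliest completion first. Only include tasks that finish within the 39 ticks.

t=0: queue=[A,B,E] q_used=0 → run A
t=1: queue=[A,B,E,F,H] q_used=1 → run A
t=2: queue=[A,B,E,F,H] q_used=2 → run A
t=3: queue=[A,B,E,F,H,G] q_used=3 → run A
t=4: queue=[B,E,F,H,G,A] q_used=0 → run B
t=5: queue=[B,E,F,H,G,A] q_used=1 → run B
t=6: queue=[B,E,F,H,G,A] q_used=2 → run B
t=7: queue=[E,F,H,G,A] q_used=0 → run E
t=8: queue=[E,F,H,G,A] q_used=1 → run E
t=9: queue=[E,F,H,G,A] q_used=2 → run E
t=10: queue=[E,F,H,G,A] q_used=3 → run E
t=11: queue=[F,H,G,A,E] q_used=0 → run F
t=12: queue=[F,H,G,A,E] q_used=1 → run F
t=13: queue=[F,H,G,A,E] q_used=2 → run F
t=14: queue=[F,H,G,A,E] q_used=3 → run F
t=15: queue=[H,G,A,E,F] q_used=0 → run H
t=16: queue=[H,G,A,E,F] q_used=1 → run H
t=17: queue=[H,G,A,E,F] q_used=2 → run H
t=18: queue=[H,G,A,E,F] q_used=3 → run H
t=19: queue=[G,A,E,F,H] q_used=0 → run G
t=20: queue=[G,A,E,F,H] q_used=1 → run G
t=21: queue=[G,A,E,F,H] q_used=2 → run G
t=22: queue=[G,A,E,F,H] q_used=3 → run G
t=23: queue=[A,E,F,H,G] q_used=0 → run A
t=24: queue=[A,E,F,H,G] q_used=1 → run A
t=25: queue=[A,E,F,H,G] q_used=2 → run A
t=26: queue=[E,F,H,G] q_used=0 → run E
t=27: queue=[E,F,H,G] q_used=1 → run E
t=28: queue=[E,F,H,G] q_used=2 → run E
t=29: queue=[F,H,G] q_used=0 → run F
t=30: queue=[F,H,G] q_used=1 → run F
t=31: queue=[F,H,G] q_used=2 → run F
t=32: queue=[F,H,G] q_used=3 → run F
t=33: queue=[H,G] q_used=0 → run H
t=34: queue=[H,G] q_used=1 → run H
t=35: queue=[G] q_used=0 → run G
t=36: (idle)
t=37: (idle)
t=38: (idle)

completion order = B, A, E, F, H, G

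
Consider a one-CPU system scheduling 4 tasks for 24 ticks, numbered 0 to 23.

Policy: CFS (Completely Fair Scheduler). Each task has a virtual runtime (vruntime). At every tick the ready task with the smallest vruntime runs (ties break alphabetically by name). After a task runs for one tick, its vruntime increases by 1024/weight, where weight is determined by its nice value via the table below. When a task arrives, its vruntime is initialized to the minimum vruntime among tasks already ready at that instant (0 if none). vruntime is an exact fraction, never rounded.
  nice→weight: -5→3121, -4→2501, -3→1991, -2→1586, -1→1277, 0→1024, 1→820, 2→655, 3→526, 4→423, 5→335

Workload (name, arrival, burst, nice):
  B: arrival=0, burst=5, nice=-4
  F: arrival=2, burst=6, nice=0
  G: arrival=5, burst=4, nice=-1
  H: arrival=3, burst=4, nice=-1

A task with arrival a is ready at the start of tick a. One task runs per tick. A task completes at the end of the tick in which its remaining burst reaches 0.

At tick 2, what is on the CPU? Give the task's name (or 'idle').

t=0: vr[B=0] → run B
t=1: vr[B=1024/2501] → run B
t=2: vr[B=2048/2501 F=2048/2501] → run B
t=3: vr[B=3072/2501 F=2048/2501 H=2048/2501] → run F
t=4: vr[B=3072/2501 F=4549/2501 H=2048/2501] → run H
t=5: vr[B=3072/2501 F=4549/2501 G=3072/2501 H=5176320/3193777] → run B
t=6: vr[B=4096/2501 F=4549/2501 G=3072/2501 H=5176320/3193777] → run G
t=7: vr[B=4096/2501 F=4549/2501 G=6483968/3193777 H=5176320/3193777] → run H
t=8: vr[B=4096/2501 F=4549/2501 G=6483968/3193777 H=7737344/3193777] → run B
t=9: vr[F=4549/2501 G=6483968/3193777 H=7737344/3193777] → run F
t=10: vr[F=7050/2501 G=6483968/3193777 H=7737344/3193777] → run G
t=11: vr[F=7050/2501 G=9044992/3193777 H=7737344/3193777] → run H
t=12: vr[F=7050/2501 G=9044992/3193777 H=10298368/3193777] → run F
t=13: vr[F=9551/2501 G=9044992/3193777 H=10298368/3193777] → run G
t=14: vr[F=9551/2501 G=11606016/3193777 H=10298368/3193777] → run H
t=15: vr[F=9551/2501 G=11606016/3193777] → run G
t=16: vr[F=9551/2501] → run F
t=17: vr[F=12052/2501] → run F
t=18: vr[F=14553/2501] → run F
t=19: (idle)
t=20: (idle)
t=21: (idle)
t=22: (idle)
t=23: (idle)

running at tick 2 = B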